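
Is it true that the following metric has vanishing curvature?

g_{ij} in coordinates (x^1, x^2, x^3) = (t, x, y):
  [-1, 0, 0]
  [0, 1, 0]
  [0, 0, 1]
All metric components are constant, so every Christoffel symbol vanishes and R^i_{jkl} = 0.
Yes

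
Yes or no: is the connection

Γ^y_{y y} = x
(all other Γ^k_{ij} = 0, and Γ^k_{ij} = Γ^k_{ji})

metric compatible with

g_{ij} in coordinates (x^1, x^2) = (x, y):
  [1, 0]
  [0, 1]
Using ∇_k g_{ij} = ∂_k g_{ij} - Γ^m_{ki} g_{mj} - Γ^m_{kj} g_{im}:
∇_y g_{yy} = (0) - (x) - (x) = -2*x ≠ 0
So the connection is not metric compatible (it is not the Levi-Civita connection).
No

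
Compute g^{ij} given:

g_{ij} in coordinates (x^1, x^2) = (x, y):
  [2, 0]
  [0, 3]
The metric is diagonal, so g^{ij} is diagonal with entries 1/g_{ii}: diag(1/2, 1/3).
g^{ij}:
  [1/2, 0]
  [0, 1/3]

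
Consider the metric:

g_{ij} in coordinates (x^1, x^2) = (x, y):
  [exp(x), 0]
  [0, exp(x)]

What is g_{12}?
With x^1 = x, x^2 = y, g_{12} = g_{xy} is the row-1, column-2 entry of the matrix.
g_{12} = 0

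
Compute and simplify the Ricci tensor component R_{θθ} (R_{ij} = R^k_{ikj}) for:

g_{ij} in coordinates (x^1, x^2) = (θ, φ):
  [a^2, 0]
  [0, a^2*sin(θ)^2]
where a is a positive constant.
Non-zero Christoffel symbols (Γ^k_{ij} = Γ^k_{ji}):
Γ^θ_{φ φ} = -sin(2*θ)/2
Γ^φ_{θ φ} = 1/tan(θ)
R^θ_{θ θ θ} = 0 (a repeated index in an antisymmetric pair)
R^φ_{θ φ θ} = ∂_φ Γ^φ_{θ θ} - ∂_θ Γ^φ_{θ φ} + Γ^φ_{φ m} Γ^m_{θ θ} - Γ^φ_{θ m} Γ^m_{θ φ}
  = (0) - (-1/sin(θ)^2) + (0) - (1/tan(θ)^2) = 1
R_{θθ} = R^θ_{θ θ θ} + R^φ_{θ φ θ} = (0) + (1) = 1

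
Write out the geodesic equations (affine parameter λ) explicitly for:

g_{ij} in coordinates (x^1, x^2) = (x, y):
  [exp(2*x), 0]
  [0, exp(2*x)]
Geodesic equation: d^2x^k/dλ^2 + Γ^k_{ij} (dx^i/dλ)(dx^j/dλ) = 0.
Non-zero Christoffel symbols:
Γ^x_{x x} = 1
Γ^x_{y y} = -1
Γ^y_{x y} = 1
Substituting (the symmetric pair Γ^k_{ij}, Γ^k_{ji} combines into a factor 2):
d^2x/dλ^2 + (dx/dλ)^2 - (dy/dλ)^2 = 0
d^2y/dλ^2 + 2 (dx/dλ)(dy/dλ) = 0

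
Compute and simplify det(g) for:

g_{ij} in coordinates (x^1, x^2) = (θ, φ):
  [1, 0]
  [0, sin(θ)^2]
For a 2×2 metric: det(g) = g_{11}·g_{22} - g_{12}·g_{21}
= (1)·(sin(θ)^2) - (0)·(0)
= sin(θ)^2 - 0
det(g) = sin(θ)^2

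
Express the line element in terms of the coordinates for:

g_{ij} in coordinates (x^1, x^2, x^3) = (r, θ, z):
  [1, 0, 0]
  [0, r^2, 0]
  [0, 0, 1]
ds^2 = g_{ij} dx^i dx^j; only the non-zero components contribute.
ds^2 = dr^2 + r^2 dθ^2 + dz^2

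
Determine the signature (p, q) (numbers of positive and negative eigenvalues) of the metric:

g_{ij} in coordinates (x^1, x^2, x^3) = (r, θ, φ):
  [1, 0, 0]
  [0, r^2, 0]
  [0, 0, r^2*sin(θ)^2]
The metric is diagonal, so its eigenvalues are the diagonal entries: 1, r^2, r^2*sin(θ)^2 (at a generic point, where coordinate-dependent entries are positive).
3 positive, 0 negative.
(3, 0) - Riemannian (positive definite)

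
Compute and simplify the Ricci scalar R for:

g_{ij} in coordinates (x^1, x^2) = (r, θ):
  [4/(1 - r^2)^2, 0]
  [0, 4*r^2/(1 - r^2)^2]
Non-zero Christoffel symbols (Γ^k_{ij} = Γ^k_{ji}):
Γ^r_{r r} = 2*r/(1 - r^2)
Γ^r_{θ θ} = (r^3 + r)/(r^2 - 1)
Γ^θ_{r θ} = (-r^2 - 1)/(r^3 - r)
Ricci tensor (R_{ij} = R^k_{ikj}): R_{rr} = -4/(r^2 - 1)^2, R_{rθ} = 0, R_{θθ} = -4*r^2/(r^2 - 1)^2
Inverse metric: g^{rr} = (1 - r^2)^2/4, g^{θθ} = (1 - r^2)^2/(4*r^2)
R = g^{ij} R_{ij} = ((1 - r^2)^2/4)(-4/(r^2 - 1)^2) + ((1 - r^2)^2/(4*r^2))(-4*r^2/(r^2 - 1)^2) = -2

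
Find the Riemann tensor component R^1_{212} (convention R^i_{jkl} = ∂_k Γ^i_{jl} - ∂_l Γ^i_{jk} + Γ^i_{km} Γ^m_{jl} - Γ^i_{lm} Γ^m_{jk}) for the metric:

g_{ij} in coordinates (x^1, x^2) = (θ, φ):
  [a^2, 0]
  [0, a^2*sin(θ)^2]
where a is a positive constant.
Non-zero Christoffel symbols (Γ^k_{ij} = Γ^k_{ji}):
Γ^θ_{φ φ} = -sin(2*θ)/2
Γ^φ_{θ φ} = 1/tan(θ)
R^θ_{φ θ φ} = ∂_θ Γ^θ_{φ φ} - ∂_φ Γ^θ_{φ θ} + Γ^θ_{θ m} Γ^m_{φ φ} - Γ^θ_{φ m} Γ^m_{φ θ}
  = (-cos(2*θ)) - (0) + (0) - (-cos(θ)^2) = sin(θ)^2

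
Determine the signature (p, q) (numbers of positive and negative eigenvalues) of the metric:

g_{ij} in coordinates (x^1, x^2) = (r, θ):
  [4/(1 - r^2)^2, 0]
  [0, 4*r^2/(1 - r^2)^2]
The metric is diagonal, so its eigenvalues are the diagonal entries: 4/(1 - r^2)^2, 4*r^2/(1 - r^2)^2 (at a generic point, where coordinate-dependent entries are positive).
2 positive, 0 negative.
(2, 0) - Riemannian (positive definite)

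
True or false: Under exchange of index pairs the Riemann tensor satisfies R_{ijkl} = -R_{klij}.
The pair-exchange symmetry has a plus sign: R_{ijkl} = +R_{klij}.
False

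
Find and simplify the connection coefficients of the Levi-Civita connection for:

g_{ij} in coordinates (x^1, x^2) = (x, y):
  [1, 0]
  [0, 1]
Using Γ^k_{ij} = (1/2) g^{km} (∂_i g_{mj} + ∂_j g_{mi} - ∂_m g_{ij}); the metric is diagonal, so only the m = k term contributes.
Every metric component is constant, so all ∂_m g_{ij} = 0 and every Christoffel symbol vanishes.
All Christoffel symbols are zero.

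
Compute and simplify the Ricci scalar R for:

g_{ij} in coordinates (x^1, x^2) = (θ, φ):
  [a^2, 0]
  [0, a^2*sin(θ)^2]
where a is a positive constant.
Non-zero Christoffel symbols (Γ^k_{ij} = Γ^k_{ji}):
Γ^θ_{φ φ} = -sin(2*θ)/2
Γ^φ_{θ φ} = 1/tan(θ)
Ricci tensor (R_{ij} = R^k_{ikj}): R_{θθ} = 1, R_{θφ} = 0, R_{φφ} = sin(θ)^2
Inverse metric: g^{θθ} = 1/a^2, g^{φφ} = 1/(a^2*sin(θ)^2)
R = g^{ij} R_{ij} = (1/a^2)(1) + (1/(a^2*sin(θ)^2))(sin(θ)^2) = 2/a^2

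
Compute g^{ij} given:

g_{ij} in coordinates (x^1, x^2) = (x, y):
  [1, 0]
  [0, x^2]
The metric is diagonal, so g^{ij} is diagonal with entries 1/g_{ii}: diag(1, 1/(x^2)).
g^{ij}:
  [1, 0]
  [0, 1/x^2]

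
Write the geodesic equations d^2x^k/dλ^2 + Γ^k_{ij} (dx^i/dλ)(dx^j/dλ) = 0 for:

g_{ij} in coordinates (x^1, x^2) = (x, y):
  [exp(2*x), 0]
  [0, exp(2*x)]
Geodesic equation: d^2x^k/dλ^2 + Γ^k_{ij} (dx^i/dλ)(dx^j/dλ) = 0.
Non-zero Christoffel symbols:
Γ^x_{x x} = 1
Γ^x_{y y} = -1
Γ^y_{x y} = 1
Substituting (the symmetric pair Γ^k_{ij}, Γ^k_{ji} combines into a factor 2):
d^2x/dλ^2 + (dx/dλ)^2 - (dy/dλ)^2 = 0
d^2y/dλ^2 + 2 (dx/dλ)(dy/dλ) = 0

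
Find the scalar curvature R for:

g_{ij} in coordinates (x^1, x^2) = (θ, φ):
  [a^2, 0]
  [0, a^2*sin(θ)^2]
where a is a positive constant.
Non-zero Christoffel symbols (Γ^k_{ij} = Γ^k_{ji}):
Γ^θ_{φ φ} = -sin(2*θ)/2
Γ^φ_{θ φ} = 1/tan(θ)
Ricci tensor (R_{ij} = R^k_{ikj}): R_{θθ} = 1, R_{θφ} = 0, R_{φφ} = sin(θ)^2
Inverse metric: g^{θθ} = 1/a^2, g^{φφ} = 1/(a^2*sin(θ)^2)
R = g^{ij} R_{ij} = (1/a^2)(1) + (1/(a^2*sin(θ)^2))(sin(θ)^2) = 2/a^2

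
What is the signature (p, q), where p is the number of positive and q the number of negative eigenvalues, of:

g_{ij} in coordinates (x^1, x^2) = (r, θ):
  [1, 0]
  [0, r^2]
The metric is diagonal, so its eigenvalues are the diagonal entries: 1, r^2 (at a generic point, where coordinate-dependent entries are positive).
2 positive, 0 negative.
(2, 0) - Riemannian (positive definite)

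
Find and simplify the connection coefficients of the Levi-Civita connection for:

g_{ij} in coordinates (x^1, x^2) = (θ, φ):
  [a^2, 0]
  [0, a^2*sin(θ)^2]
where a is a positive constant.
Using Γ^k_{ij} = (1/2) g^{km} (∂_i g_{mj} + ∂_j g_{mi} - ∂_m g_{ij}); the metric is diagonal, so only the m = k term contributes.
Non-zero symbols (using the symmetry Γ^k_{ij} = Γ^k_{ji}):
Γ^θ_{φ φ} = (1/2) g^{θθ} (∂_φ g_{θφ} + ∂_φ g_{θφ} - ∂_θ g_{φφ}) = (1/2)(1/a^2)((0) + (0) - (a^2*sin(2*θ))) = -sin(2*θ)/2
Γ^φ_{θ φ} = (1/2) g^{φφ} (∂_θ g_{φφ} + ∂_φ g_{φθ} - ∂_φ g_{θφ}) = (1/2)(1/(a^2*sin(θ)^2))((a^2*sin(2*θ)) + (0) - (0)) = 1/tan(θ)
All other Christoffel symbols are zero.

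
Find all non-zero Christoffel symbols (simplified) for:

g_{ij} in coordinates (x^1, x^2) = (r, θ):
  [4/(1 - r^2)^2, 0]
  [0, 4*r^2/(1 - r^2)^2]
Using Γ^k_{ij} = (1/2) g^{km} (∂_i g_{mj} + ∂_j g_{mi} - ∂_m g_{ij}); the metric is diagonal, so only the m = k term contributes.
Non-zero symbols (using the symmetry Γ^k_{ij} = Γ^k_{ji}):
Γ^r_{r r} = (1/2) g^{rr} (∂_r g_{rr} + ∂_r g_{rr} - ∂_r g_{rr}) = (1/2)((1 - r^2)^2/4)((16*r/(1 - r^2)^3) + (16*r/(1 - r^2)^3) - (16*r/(1 - r^2)^3)) = 2*r/(1 - r^2)
Γ^r_{θ θ} = (1/2) g^{rr} (∂_θ g_{rθ} + ∂_θ g_{rθ} - ∂_r g_{θθ}) = (1/2)((1 - r^2)^2/4)((0) + (0) - (-8*(r^3 + r)/(r^2 - 1)^3)) = (r^3 + r)/(r^2 - 1)
Γ^θ_{r θ} = (1/2) g^{θθ} (∂_r g_{θθ} + ∂_θ g_{θr} - ∂_θ g_{rθ}) = (1/2)((1 - r^2)^2/(4*r^2))((-8*(r^3 + r)/(r^2 - 1)^3) + (0) - (0)) = (-r^2 - 1)/(r^3 - r)
All other Christoffel symbols are zero.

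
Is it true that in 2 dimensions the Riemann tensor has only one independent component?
The number of independent components is n^2(n^2-1)/12 = 4·3/12 = 1 for n = 2 (e.g. R_{1212}).
Yes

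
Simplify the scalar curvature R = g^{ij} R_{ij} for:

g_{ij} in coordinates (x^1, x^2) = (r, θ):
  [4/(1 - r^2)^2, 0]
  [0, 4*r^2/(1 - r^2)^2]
Non-zero Christoffel symbols (Γ^k_{ij} = Γ^k_{ji}):
Γ^r_{r r} = 2*r/(1 - r^2)
Γ^r_{θ θ} = (r^3 + r)/(r^2 - 1)
Γ^θ_{r θ} = (-r^2 - 1)/(r^3 - r)
Ricci tensor (R_{ij} = R^k_{ikj}): R_{rr} = -4/(r^2 - 1)^2, R_{rθ} = 0, R_{θθ} = -4*r^2/(r^2 - 1)^2
Inverse metric: g^{rr} = (1 - r^2)^2/4, g^{θθ} = (1 - r^2)^2/(4*r^2)
R = g^{ij} R_{ij} = ((1 - r^2)^2/4)(-4/(r^2 - 1)^2) + ((1 - r^2)^2/(4*r^2))(-4*r^2/(r^2 - 1)^2) = -2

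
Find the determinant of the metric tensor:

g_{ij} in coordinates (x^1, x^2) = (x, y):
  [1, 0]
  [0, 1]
For a 2×2 metric: det(g) = g_{11}·g_{22} - g_{12}·g_{21}
= (1)·(1) - (0)·(0)
= 1 - 0
det(g) = 1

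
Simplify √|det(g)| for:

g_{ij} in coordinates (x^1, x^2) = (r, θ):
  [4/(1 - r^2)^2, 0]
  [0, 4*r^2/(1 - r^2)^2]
det(g) = 16*r^2/(1 - r^2)^4
√|det(g)| = 4*r/(r^2 - 1)^2
Volume element: dV = 4*r/(r^2 - 1)^2 dr dθ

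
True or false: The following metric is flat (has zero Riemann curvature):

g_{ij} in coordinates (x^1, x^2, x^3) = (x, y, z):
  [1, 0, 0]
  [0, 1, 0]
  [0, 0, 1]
All metric components are constant, so every Christoffel symbol vanishes and R^i_{jkl} = 0.
True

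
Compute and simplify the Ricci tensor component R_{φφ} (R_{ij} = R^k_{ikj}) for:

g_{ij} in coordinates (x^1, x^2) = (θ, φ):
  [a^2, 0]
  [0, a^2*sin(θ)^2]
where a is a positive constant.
Non-zero Christoffel symbols (Γ^k_{ij} = Γ^k_{ji}):
Γ^θ_{φ φ} = -sin(2*θ)/2
Γ^φ_{θ φ} = 1/tan(θ)
R^θ_{φ θ φ} = ∂_θ Γ^θ_{φ φ} - ∂_φ Γ^θ_{φ θ} + Γ^θ_{θ m} Γ^m_{φ φ} - Γ^θ_{φ m} Γ^m_{φ θ}
  = (-cos(2*θ)) - (0) + (0) - (-cos(θ)^2) = sin(θ)^2
R^φ_{φ φ φ} = 0 (a repeated index in an antisymmetric pair)
R_{φφ} = R^θ_{φ θ φ} + R^φ_{φ φ φ} = (sin(θ)^2) + (0) = sin(θ)^2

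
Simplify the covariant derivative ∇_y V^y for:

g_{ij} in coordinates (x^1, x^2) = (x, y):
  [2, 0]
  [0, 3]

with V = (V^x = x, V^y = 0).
All Christoffel symbols are zero.
∇_y V^y = ∂_y V^y + Γ^y_{y j} V^j
  = (0) + (0)(x) + (0)(0)
  = 0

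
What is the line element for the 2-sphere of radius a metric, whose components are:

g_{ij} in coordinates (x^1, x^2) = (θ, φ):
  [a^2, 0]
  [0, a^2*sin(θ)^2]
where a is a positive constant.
ds^2 = g_{ij} dx^i dx^j; only the non-zero components contribute.
ds^2 = a^2 dθ^2 + a^2*sin(θ)^2 dφ^2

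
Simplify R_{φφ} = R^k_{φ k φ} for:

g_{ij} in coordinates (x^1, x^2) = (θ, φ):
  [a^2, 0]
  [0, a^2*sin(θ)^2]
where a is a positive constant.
Non-zero Christoffel symbols (Γ^k_{ij} = Γ^k_{ji}):
Γ^θ_{φ φ} = -sin(2*θ)/2
Γ^φ_{θ φ} = 1/tan(θ)
R^θ_{φ θ φ} = ∂_θ Γ^θ_{φ φ} - ∂_φ Γ^θ_{φ θ} + Γ^θ_{θ m} Γ^m_{φ φ} - Γ^θ_{φ m} Γ^m_{φ θ}
  = (-cos(2*θ)) - (0) + (0) - (-cos(θ)^2) = sin(θ)^2
R^φ_{φ φ φ} = 0 (a repeated index in an antisymmetric pair)
R_{φφ} = R^θ_{φ θ φ} + R^φ_{φ φ φ} = (sin(θ)^2) + (0) = sin(θ)^2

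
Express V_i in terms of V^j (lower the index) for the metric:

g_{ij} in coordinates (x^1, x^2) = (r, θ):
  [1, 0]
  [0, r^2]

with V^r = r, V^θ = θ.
V_i = g_{ij} V^j:
V_r = (1)(r) + (0)(θ) = r
V_θ = (0)(r) + (r^2)(θ) = r^2*θ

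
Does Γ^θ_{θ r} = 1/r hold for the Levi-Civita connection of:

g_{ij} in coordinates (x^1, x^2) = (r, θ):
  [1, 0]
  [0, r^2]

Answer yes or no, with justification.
Γ^θ_{θ r} = (1/2) g^{θθ} (∂_θ g_{θr} + ∂_r g_{θθ} - ∂_θ g_{θr}) = (1/2)(1/r^2)((0) + (2*r) - (0)) = 1/r
This equals the proposed value 1/r.
Yes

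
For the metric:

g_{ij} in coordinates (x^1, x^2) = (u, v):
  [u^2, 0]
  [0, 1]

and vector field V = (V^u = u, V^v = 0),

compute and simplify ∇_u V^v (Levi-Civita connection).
Non-zero Christoffel symbols:
Γ^u_{u u} = 1/u
∇_u V^v = ∂_u V^v + Γ^v_{u j} V^j
  = (0) + (0)(u) + (0)(0)
  = 0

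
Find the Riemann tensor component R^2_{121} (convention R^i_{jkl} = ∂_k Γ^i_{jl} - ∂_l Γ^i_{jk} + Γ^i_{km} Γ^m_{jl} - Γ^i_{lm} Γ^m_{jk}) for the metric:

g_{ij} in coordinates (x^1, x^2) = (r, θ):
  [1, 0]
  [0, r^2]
Non-zero Christoffel symbols (Γ^k_{ij} = Γ^k_{ji}):
Γ^r_{θ θ} = -r
Γ^θ_{r θ} = 1/r
R^θ_{r θ r} = ∂_θ Γ^θ_{r r} - ∂_r Γ^θ_{r θ} + Γ^θ_{θ m} Γ^m_{r r} - Γ^θ_{r m} Γ^m_{r θ}
  = (0) - (-1/r^2) + (0) - (1/r^2) = 0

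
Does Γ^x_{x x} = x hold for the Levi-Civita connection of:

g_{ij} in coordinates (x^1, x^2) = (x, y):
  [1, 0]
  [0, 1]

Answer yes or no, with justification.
Γ^x_{x x} = (1/2) g^{xx} (∂_x g_{xx} + ∂_x g_{xx} - ∂_x g_{xx}) = (1/2)(1)((0) + (0) - (0)) = 0
This differs from the proposed value x.
No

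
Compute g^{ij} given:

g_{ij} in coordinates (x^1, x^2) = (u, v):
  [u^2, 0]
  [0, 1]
The metric is diagonal, so g^{ij} is diagonal with entries 1/g_{ii}: diag(1/(u^2), 1).
g^{ij}:
  [1/u^2, 0]
  [0, 1]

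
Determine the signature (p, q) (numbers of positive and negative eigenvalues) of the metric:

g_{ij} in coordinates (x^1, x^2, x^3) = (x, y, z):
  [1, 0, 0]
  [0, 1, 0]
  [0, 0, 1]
The metric is diagonal, so its eigenvalues are the diagonal entries: 1, 1, 1 (at a generic point, where coordinate-dependent entries are positive).
3 positive, 0 negative.
(3, 0) - Riemannian (positive definite)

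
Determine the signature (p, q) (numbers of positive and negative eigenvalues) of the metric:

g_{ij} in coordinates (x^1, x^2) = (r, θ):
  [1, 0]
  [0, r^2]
The metric is diagonal, so its eigenvalues are the diagonal entries: 1, r^2 (at a generic point, where coordinate-dependent entries are positive).
2 positive, 0 negative.
(2, 0) - Riemannian (positive definite)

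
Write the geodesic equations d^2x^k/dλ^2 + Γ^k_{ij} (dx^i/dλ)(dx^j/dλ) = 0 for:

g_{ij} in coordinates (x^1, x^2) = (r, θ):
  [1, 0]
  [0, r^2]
Geodesic equation: d^2x^k/dλ^2 + Γ^k_{ij} (dx^i/dλ)(dx^j/dλ) = 0.
Non-zero Christoffel symbols:
Γ^r_{θ θ} = -r
Γ^θ_{r θ} = 1/r
Substituting (the symmetric pair Γ^k_{ij}, Γ^k_{ji} combines into a factor 2):
d^2r/dλ^2 - r (dθ/dλ)^2 = 0
d^2θ/dλ^2 + (2/r) (dr/dλ)(dθ/dλ) = 0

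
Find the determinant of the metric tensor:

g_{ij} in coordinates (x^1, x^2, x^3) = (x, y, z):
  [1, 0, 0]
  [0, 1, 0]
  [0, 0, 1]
Diagonal metric: det(g) = g_{11}·g_{22}·g_{33}
= (1)·(1)·(1)
det(g) = 1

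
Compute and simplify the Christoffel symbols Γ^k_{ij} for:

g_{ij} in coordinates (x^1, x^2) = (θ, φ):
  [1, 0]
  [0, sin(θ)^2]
Using Γ^k_{ij} = (1/2) g^{km} (∂_i g_{mj} + ∂_j g_{mi} - ∂_m g_{ij}); the metric is diagonal, so only the m = k term contributes.
Non-zero symbols (using the symmetry Γ^k_{ij} = Γ^k_{ji}):
Γ^θ_{φ φ} = (1/2) g^{θθ} (∂_φ g_{θφ} + ∂_φ g_{θφ} - ∂_θ g_{φφ}) = (1/2)(1)((0) + (0) - (sin(2*θ))) = -sin(2*θ)/2
Γ^φ_{θ φ} = (1/2) g^{φφ} (∂_θ g_{φφ} + ∂_φ g_{φθ} - ∂_φ g_{θφ}) = (1/2)(1/sin(θ)^2)((sin(2*θ)) + (0) - (0)) = 1/tan(θ)
All other Christoffel symbols are zero.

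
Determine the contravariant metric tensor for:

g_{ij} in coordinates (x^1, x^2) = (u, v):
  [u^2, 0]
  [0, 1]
The metric is diagonal, so g^{ij} is diagonal with entries 1/g_{ii}: diag(1/(u^2), 1).
g^{ij}:
  [1/u^2, 0]
  [0, 1]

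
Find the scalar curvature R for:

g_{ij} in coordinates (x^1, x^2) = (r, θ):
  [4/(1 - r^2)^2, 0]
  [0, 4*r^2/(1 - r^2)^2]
Non-zero Christoffel symbols (Γ^k_{ij} = Γ^k_{ji}):
Γ^r_{r r} = 2*r/(1 - r^2)
Γ^r_{θ θ} = (r^3 + r)/(r^2 - 1)
Γ^θ_{r θ} = (-r^2 - 1)/(r^3 - r)
Ricci tensor (R_{ij} = R^k_{ikj}): R_{rr} = -4/(r^2 - 1)^2, R_{rθ} = 0, R_{θθ} = -4*r^2/(r^2 - 1)^2
Inverse metric: g^{rr} = (1 - r^2)^2/4, g^{θθ} = (1 - r^2)^2/(4*r^2)
R = g^{ij} R_{ij} = ((1 - r^2)^2/4)(-4/(r^2 - 1)^2) + ((1 - r^2)^2/(4*r^2))(-4*r^2/(r^2 - 1)^2) = -2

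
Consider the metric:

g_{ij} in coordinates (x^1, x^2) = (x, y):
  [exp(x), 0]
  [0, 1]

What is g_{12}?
With x^1 = x, x^2 = y, g_{12} = g_{xy} is the row-1, column-2 entry of the matrix.
g_{12} = 0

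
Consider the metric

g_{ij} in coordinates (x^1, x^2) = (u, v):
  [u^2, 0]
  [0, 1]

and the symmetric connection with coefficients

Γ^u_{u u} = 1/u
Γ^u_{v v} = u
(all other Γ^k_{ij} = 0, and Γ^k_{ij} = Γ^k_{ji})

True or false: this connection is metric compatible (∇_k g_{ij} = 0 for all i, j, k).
Using ∇_k g_{ij} = ∂_k g_{ij} - Γ^m_{ki} g_{mj} - Γ^m_{kj} g_{im}:
∇_v g_{uv} = (0) - (0) - (u^3) = -u^3 ≠ 0
So the connection is not metric compatible (it is not the Levi-Civita connection).
False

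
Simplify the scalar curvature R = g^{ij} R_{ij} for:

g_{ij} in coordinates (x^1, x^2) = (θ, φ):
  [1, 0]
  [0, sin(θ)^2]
Non-zero Christoffel symbols (Γ^k_{ij} = Γ^k_{ji}):
Γ^θ_{φ φ} = -sin(2*θ)/2
Γ^φ_{θ φ} = 1/tan(θ)
Ricci tensor (R_{ij} = R^k_{ikj}): R_{θθ} = 1, R_{θφ} = 0, R_{φφ} = sin(θ)^2
Inverse metric: g^{θθ} = 1, g^{φφ} = 1/sin(θ)^2
R = g^{ij} R_{ij} = (1)(1) + (1/sin(θ)^2)(sin(θ)^2) = 2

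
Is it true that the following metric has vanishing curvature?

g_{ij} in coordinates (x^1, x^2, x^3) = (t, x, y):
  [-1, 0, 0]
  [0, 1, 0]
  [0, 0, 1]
All metric components are constant, so every Christoffel symbol vanishes and R^i_{jkl} = 0.
Yes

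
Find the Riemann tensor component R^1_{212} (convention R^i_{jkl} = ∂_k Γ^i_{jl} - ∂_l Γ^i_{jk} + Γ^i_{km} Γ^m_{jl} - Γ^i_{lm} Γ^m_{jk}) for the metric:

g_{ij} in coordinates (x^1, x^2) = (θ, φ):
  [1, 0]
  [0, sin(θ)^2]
Non-zero Christoffel symbols (Γ^k_{ij} = Γ^k_{ji}):
Γ^θ_{φ φ} = -sin(2*θ)/2
Γ^φ_{θ φ} = 1/tan(θ)
R^θ_{φ θ φ} = ∂_θ Γ^θ_{φ φ} - ∂_φ Γ^θ_{φ θ} + Γ^θ_{θ m} Γ^m_{φ φ} - Γ^θ_{φ m} Γ^m_{φ θ}
  = (-cos(2*θ)) - (0) + (0) - (-cos(θ)^2) = sin(θ)^2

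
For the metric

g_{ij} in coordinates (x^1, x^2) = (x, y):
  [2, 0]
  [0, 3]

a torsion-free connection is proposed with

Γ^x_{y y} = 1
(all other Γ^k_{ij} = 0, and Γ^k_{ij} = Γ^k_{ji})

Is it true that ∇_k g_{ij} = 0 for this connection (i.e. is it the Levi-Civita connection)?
Using ∇_k g_{ij} = ∂_k g_{ij} - Γ^m_{ki} g_{mj} - Γ^m_{kj} g_{im}:
∇_y g_{xy} = (0) - (0) - (2) = -2 ≠ 0
So the connection is not metric compatible (it is not the Levi-Civita connection).
No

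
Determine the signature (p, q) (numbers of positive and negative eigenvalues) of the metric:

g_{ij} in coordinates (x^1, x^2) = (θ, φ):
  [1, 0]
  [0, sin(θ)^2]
The metric is diagonal, so its eigenvalues are the diagonal entries: 1, sin(θ)^2 (at a generic point, where coordinate-dependent entries are positive).
2 positive, 0 negative.
(2, 0) - Riemannian (positive definite)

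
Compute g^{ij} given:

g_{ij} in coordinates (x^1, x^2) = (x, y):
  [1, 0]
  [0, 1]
The metric is diagonal, so g^{ij} is diagonal with entries 1/g_{ii}: diag(1, 1).
g^{ij}:
  [1, 0]
  [0, 1]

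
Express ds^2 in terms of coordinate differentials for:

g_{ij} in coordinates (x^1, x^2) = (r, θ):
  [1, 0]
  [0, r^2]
ds^2 = g_{ij} dx^i dx^j; only the non-zero components contribute.
ds^2 = dr^2 + r^2 dθ^2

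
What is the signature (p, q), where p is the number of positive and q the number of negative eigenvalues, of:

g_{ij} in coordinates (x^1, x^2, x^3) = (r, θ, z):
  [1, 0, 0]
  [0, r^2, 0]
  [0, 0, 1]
The metric is diagonal, so its eigenvalues are the diagonal entries: 1, r^2, 1 (at a generic point, where coordinate-dependent entries are positive).
3 positive, 0 negative.
(3, 0) - Riemannian (positive definite)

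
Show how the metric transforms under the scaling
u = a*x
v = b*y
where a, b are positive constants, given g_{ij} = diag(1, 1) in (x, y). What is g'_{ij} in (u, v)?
Invert the transformation: x = u/a, y = v/b
g'_{ij} = (∂x^k/∂x'^i)(∂x^l/∂x'^j) g_{kl}; with g_{kl} = δ_{kl} this is Σ_k (∂x^k/∂x'^i)(∂x^k/∂x'^j).
Jacobian: ∂x/∂u = 1/a, ∂x/∂v = 0, ∂y/∂u = 0, ∂y/∂v = 1/b
g'_{uu} = (1/a)(1/a) + (0)(0) = 1/a^2
g'_{uv} = (1/a)(0) + (0)(1/b) = 0
g'_{vv} = (0)(0) + (1/b)(1/b) = 1/b^2
g'_{ij} = diag(1/a^2, 1/b^2)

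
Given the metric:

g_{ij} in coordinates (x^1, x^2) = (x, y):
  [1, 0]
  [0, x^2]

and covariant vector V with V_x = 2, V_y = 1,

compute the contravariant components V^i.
Inverse metric (diagonal): g^{xx} = 1, g^{yy} = 1/x^2
V^i = g^{ij} V_j:
V^x = (1)(2) + (0)(1) = 2
V^y = (0)(2) + (1/x^2)(1) = 1/x^2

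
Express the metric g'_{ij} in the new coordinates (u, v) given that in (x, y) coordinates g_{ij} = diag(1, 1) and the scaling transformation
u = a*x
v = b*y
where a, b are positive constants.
Invert the transformation: x = u/a, y = v/b
g'_{ij} = (∂x^k/∂x'^i)(∂x^l/∂x'^j) g_{kl}; with g_{kl} = δ_{kl} this is Σ_k (∂x^k/∂x'^i)(∂x^k/∂x'^j).
Jacobian: ∂x/∂u = 1/a, ∂x/∂v = 0, ∂y/∂u = 0, ∂y/∂v = 1/b
g'_{uu} = (1/a)(1/a) + (0)(0) = 1/a^2
g'_{uv} = (1/a)(0) + (0)(1/b) = 0
g'_{vv} = (0)(0) + (1/b)(1/b) = 1/b^2
g'_{ij} = diag(1/a^2, 1/b^2)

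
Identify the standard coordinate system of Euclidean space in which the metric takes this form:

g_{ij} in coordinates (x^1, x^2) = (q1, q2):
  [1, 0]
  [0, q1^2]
The line element ds^2 = dq1^2 + q1^2 dq2^2 is dr^2 + r^2 dθ^2 with q1 = r, q2 = θ.
polar coordinates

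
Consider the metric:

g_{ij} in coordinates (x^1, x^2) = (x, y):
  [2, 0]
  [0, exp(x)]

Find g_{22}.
With x^1 = x, x^2 = y, g_{22} = g_{yy} is the row-2, column-2 entry of the matrix.
g_{22} = exp(x)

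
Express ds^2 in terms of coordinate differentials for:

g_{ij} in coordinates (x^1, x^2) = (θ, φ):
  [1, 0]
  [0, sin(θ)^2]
ds^2 = g_{ij} dx^i dx^j; only the non-zero components contribute.
ds^2 = dθ^2 + sin(θ)^2 dφ^2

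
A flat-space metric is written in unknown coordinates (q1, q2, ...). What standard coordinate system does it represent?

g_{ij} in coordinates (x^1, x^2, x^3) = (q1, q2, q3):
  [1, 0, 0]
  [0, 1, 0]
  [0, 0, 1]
All components are constant and the metric is the identity, i.e. orthonormal rectilinear coordinates.
Cartesian (3D) coordinates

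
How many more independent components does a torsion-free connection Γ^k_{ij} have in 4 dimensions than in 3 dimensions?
Independent components in n dimensions: n × n(n+1)/2 = n^2(n+1)/2.
4D: 4 × 10 = 40
3D: 3 × 6 = 18
Difference = 40 - 18 = 22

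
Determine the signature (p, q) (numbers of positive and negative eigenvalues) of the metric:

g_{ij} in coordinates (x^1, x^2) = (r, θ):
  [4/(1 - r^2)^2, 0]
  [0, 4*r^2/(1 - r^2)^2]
The metric is diagonal, so its eigenvalues are the diagonal entries: 4/(1 - r^2)^2, 4*r^2/(1 - r^2)^2 (at a generic point, where coordinate-dependent entries are positive).
2 positive, 0 negative.
(2, 0) - Riemannian (positive definite)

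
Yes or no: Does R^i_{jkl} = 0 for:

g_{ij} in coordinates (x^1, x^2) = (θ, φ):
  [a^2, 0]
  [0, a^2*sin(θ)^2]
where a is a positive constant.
Non-zero Christoffel symbols:
Γ^θ_{φ φ} = -sin(2*θ)/2
Γ^φ_{θ φ} = 1/tan(θ)
Ricci tensor: R_{θθ} = 1, R_{θφ} = 0, R_{φφ} = sin(θ)^2
The Ricci tensor is non-zero, so the Riemann tensor is non-zero: not flat.
No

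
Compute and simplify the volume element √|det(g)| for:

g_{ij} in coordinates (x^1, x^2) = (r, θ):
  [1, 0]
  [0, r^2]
det(g) = r^2
√|det(g)| = r
Volume element: dV = r dr dθ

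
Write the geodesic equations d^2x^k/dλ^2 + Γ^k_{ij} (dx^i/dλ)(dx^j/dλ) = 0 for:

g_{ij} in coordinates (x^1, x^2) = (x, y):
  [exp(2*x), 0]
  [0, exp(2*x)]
Geodesic equation: d^2x^k/dλ^2 + Γ^k_{ij} (dx^i/dλ)(dx^j/dλ) = 0.
Non-zero Christoffel symbols:
Γ^x_{x x} = 1
Γ^x_{y y} = -1
Γ^y_{x y} = 1
Substituting (the symmetric pair Γ^k_{ij}, Γ^k_{ji} combines into a factor 2):
d^2x/dλ^2 + (dx/dλ)^2 - (dy/dλ)^2 = 0
d^2y/dλ^2 + 2 (dx/dλ)(dy/dλ) = 0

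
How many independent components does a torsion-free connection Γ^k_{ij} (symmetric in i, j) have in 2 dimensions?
Γ^k_{ij} has n choices for the upper index and n(n+1)/2 independent symmetric lower index pairs.
Total = 2 × 2×3/2 = 2 × 3 = 6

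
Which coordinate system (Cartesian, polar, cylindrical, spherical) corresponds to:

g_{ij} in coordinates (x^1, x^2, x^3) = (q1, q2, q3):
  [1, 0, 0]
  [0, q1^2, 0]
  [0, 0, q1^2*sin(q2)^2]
The line element ds^2 = dq1^2 + q1^2 dq2^2 + q1^2 sin(q2)^2 dq3^2 is dr^2 + r^2 dθ^2 + r^2 sin(θ)^2 dφ^2 with q1 = r, q2 = θ, q3 = φ.
spherical coordinates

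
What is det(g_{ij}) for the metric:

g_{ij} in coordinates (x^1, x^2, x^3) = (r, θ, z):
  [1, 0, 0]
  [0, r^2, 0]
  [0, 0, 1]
Diagonal metric: det(g) = g_{11}·g_{22}·g_{33}
= (1)·(r^2)·(1)
det(g) = r^2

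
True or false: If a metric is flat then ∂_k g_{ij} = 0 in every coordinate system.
Flatness means R^i_{jkl} = 0; the components can still vary, e.g. the flat plane in polar coordinates has g_{θθ} = r^2.
False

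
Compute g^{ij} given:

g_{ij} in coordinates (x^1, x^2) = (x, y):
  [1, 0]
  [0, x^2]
The metric is diagonal, so g^{ij} is diagonal with entries 1/g_{ii}: diag(1, 1/(x^2)).
g^{ij}:
  [1, 0]
  [0, 1/x^2]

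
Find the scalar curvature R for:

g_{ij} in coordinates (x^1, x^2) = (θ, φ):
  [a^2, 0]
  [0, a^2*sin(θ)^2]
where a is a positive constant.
Non-zero Christoffel symbols (Γ^k_{ij} = Γ^k_{ji}):
Γ^θ_{φ φ} = -sin(2*θ)/2
Γ^φ_{θ φ} = 1/tan(θ)
Ricci tensor (R_{ij} = R^k_{ikj}): R_{θθ} = 1, R_{θφ} = 0, R_{φφ} = sin(θ)^2
Inverse metric: g^{θθ} = 1/a^2, g^{φφ} = 1/(a^2*sin(θ)^2)
R = g^{ij} R_{ij} = (1/a^2)(1) + (1/(a^2*sin(θ)^2))(sin(θ)^2) = 2/a^2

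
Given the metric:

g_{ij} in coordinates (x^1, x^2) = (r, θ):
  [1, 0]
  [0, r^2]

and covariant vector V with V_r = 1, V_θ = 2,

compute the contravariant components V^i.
Inverse metric (diagonal): g^{rr} = 1, g^{θθ} = 1/r^2
V^i = g^{ij} V_j:
V^r = (1)(1) + (0)(2) = 1
V^θ = (0)(1) + (1/r^2)(2) = 2/r^2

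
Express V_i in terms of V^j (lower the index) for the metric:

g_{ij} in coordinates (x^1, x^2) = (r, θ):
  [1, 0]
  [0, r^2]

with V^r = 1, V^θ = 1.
V_i = g_{ij} V^j:
V_r = (1)(1) + (0)(1) = 1
V_θ = (0)(1) + (r^2)(1) = r^2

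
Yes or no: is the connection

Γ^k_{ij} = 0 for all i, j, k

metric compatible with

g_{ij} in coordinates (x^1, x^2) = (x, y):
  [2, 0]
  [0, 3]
Using ∇_k g_{ij} = ∂_k g_{ij} - Γ^m_{ki} g_{mj} - Γ^m_{kj} g_{im}:
e.g. ∇_x g_{xx} = (0) - (0) - (0) = 0
Every component ∇_k g_{ij} vanishes: the connection is metric compatible.
Yes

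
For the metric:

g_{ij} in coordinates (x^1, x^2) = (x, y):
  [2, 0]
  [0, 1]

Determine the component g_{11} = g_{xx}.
With x^1 = x, x^2 = y, g_{11} = g_{xx} is the row-1, column-1 entry of the matrix.
g_{11} = 2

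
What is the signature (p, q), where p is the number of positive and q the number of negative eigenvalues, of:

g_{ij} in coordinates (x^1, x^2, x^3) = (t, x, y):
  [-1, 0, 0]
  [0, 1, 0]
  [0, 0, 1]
The metric is diagonal, so its eigenvalues are the diagonal entries: -1, 1, 1 (at a generic point, where coordinate-dependent entries are positive).
2 positive, 1 negative.
(2, 1) - Lorentzian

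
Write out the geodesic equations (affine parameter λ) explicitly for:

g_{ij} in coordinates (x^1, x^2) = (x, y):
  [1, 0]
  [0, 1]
Geodesic equation: d^2x^k/dλ^2 + Γ^k_{ij} (dx^i/dλ)(dx^j/dλ) = 0.
All Christoffel symbols vanish, so the geodesics are straight lines:
d^2x/dλ^2 = 0
d^2y/dλ^2 = 0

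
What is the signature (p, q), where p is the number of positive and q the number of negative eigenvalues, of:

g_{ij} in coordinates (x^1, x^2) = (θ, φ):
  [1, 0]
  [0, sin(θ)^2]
The metric is diagonal, so its eigenvalues are the diagonal entries: 1, sin(θ)^2 (at a generic point, where coordinate-dependent entries are positive).
2 positive, 0 negative.
(2, 0) - Riemannian (positive definite)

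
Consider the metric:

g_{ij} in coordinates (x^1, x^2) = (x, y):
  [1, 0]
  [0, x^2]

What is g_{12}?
With x^1 = x, x^2 = y, g_{12} = g_{xy} is the row-1, column-2 entry of the matrix.
g_{12} = 0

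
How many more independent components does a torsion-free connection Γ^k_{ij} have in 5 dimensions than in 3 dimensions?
Independent components in n dimensions: n × n(n+1)/2 = n^2(n+1)/2.
5D: 5 × 15 = 75
3D: 3 × 6 = 18
Difference = 75 - 18 = 57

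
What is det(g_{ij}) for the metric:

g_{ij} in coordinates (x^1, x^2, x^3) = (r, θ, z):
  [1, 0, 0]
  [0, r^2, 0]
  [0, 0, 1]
Diagonal metric: det(g) = g_{11}·g_{22}·g_{33}
= (1)·(r^2)·(1)
det(g) = r^2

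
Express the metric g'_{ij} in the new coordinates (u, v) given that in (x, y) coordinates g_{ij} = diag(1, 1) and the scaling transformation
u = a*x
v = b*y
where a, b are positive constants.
Invert the transformation: x = u/a, y = v/b
g'_{ij} = (∂x^k/∂x'^i)(∂x^l/∂x'^j) g_{kl}; with g_{kl} = δ_{kl} this is Σ_k (∂x^k/∂x'^i)(∂x^k/∂x'^j).
Jacobian: ∂x/∂u = 1/a, ∂x/∂v = 0, ∂y/∂u = 0, ∂y/∂v = 1/b
g'_{uu} = (1/a)(1/a) + (0)(0) = 1/a^2
g'_{uv} = (1/a)(0) + (0)(1/b) = 0
g'_{vv} = (0)(0) + (1/b)(1/b) = 1/b^2
g'_{ij} = diag(1/a^2, 1/b^2)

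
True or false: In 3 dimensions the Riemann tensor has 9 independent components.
n^2(n^2-1)/12 = 9·8/12 = 6 independent components for n = 3.
False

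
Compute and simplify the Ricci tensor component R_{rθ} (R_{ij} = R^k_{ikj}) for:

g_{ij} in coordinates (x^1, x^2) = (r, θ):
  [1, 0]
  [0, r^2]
Non-zero Christoffel symbols (Γ^k_{ij} = Γ^k_{ji}):
Γ^r_{θ θ} = -r
Γ^θ_{r θ} = 1/r
R^r_{r r θ} = 0 (a repeated index in an antisymmetric pair)
R^θ_{r θ θ} = 0 (a repeated index in an antisymmetric pair)
R_{rθ} = R^r_{r r θ} + R^θ_{r θ θ} = (0) + (0) = 0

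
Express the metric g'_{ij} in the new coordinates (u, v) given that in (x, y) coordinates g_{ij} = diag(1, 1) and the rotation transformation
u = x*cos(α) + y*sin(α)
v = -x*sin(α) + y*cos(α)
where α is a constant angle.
Invert the transformation: x = u*cos(α) - v*sin(α), y = u*sin(α) + v*cos(α)
g'_{ij} = (∂x^k/∂x'^i)(∂x^l/∂x'^j) g_{kl}; with g_{kl} = δ_{kl} this is Σ_k (∂x^k/∂x'^i)(∂x^k/∂x'^j).
Jacobian: ∂x/∂u = cos(α), ∂x/∂v = -sin(α), ∂y/∂u = sin(α), ∂y/∂v = cos(α)
g'_{uu} = (cos(α))(cos(α)) + (sin(α))(sin(α)) = 1
g'_{uv} = (cos(α))(-sin(α)) + (sin(α))(cos(α)) = 0
g'_{vv} = (-sin(α))(-sin(α)) + (cos(α))(cos(α)) = 1
g'_{ij} = diag(1, 1)
The Euclidean metric is invariant under rotations.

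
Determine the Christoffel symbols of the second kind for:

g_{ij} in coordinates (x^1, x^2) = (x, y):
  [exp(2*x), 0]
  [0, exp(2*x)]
Using Γ^k_{ij} = (1/2) g^{km} (∂_i g_{mj} + ∂_j g_{mi} - ∂_m g_{ij}); the metric is diagonal, so only the m = k term contributes.
Non-zero symbols (using the symmetry Γ^k_{ij} = Γ^k_{ji}):
Γ^x_{x x} = (1/2) g^{xx} (∂_x g_{xx} + ∂_x g_{xx} - ∂_x g_{xx}) = (1/2)(exp(-2*x))((2*exp(2*x)) + (2*exp(2*x)) - (2*exp(2*x))) = 1
Γ^x_{y y} = (1/2) g^{xx} (∂_y g_{xy} + ∂_y g_{xy} - ∂_x g_{yy}) = (1/2)(exp(-2*x))((0) + (0) - (2*exp(2*x))) = -1
Γ^y_{x y} = (1/2) g^{yy} (∂_x g_{yy} + ∂_y g_{yx} - ∂_y g_{xy}) = (1/2)(exp(-2*x))((2*exp(2*x)) + (0) - (0)) = 1
All other Christoffel symbols are zero.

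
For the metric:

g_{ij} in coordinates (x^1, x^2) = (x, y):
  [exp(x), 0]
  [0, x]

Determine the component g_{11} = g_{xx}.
With x^1 = x, x^2 = y, g_{11} = g_{xx} is the row-1, column-1 entry of the matrix.
g_{11} = exp(x)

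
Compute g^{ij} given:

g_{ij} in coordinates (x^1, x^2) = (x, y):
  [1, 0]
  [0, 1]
The metric is diagonal, so g^{ij} is diagonal with entries 1/g_{ii}: diag(1, 1).
g^{ij}:
  [1, 0]
  [0, 1]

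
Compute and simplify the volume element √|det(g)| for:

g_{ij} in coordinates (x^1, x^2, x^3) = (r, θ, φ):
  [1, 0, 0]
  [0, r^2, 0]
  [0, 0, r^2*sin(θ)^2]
det(g) = r^4*sin(θ)^2
√|det(g)| = r^2*sin(θ) (taking 0 < θ < π so that |sin(θ)| = sin(θ))
Volume element: dV = r^2*sin(θ) dr dθ dφ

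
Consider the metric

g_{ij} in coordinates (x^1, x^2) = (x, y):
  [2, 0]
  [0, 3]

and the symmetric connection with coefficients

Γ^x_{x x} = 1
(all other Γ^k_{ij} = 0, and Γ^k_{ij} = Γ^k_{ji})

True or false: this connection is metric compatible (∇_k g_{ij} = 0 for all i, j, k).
Using ∇_k g_{ij} = ∂_k g_{ij} - Γ^m_{ki} g_{mj} - Γ^m_{kj} g_{im}:
∇_x g_{xx} = (0) - (2) - (2) = -4 ≠ 0
So the connection is not metric compatible (it is not the Levi-Civita connection).
False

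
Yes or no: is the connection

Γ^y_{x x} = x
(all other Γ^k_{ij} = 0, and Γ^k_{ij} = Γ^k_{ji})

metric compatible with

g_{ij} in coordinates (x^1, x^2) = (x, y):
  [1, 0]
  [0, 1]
Using ∇_k g_{ij} = ∂_k g_{ij} - Γ^m_{ki} g_{mj} - Γ^m_{kj} g_{im}:
∇_x g_{xy} = (0) - (x) - (0) = -x ≠ 0
So the connection is not metric compatible (it is not the Levi-Civita connection).
No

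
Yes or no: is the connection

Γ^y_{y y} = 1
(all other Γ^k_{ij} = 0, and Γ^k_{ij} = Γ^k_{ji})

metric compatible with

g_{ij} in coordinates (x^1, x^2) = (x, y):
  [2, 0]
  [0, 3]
Using ∇_k g_{ij} = ∂_k g_{ij} - Γ^m_{ki} g_{mj} - Γ^m_{kj} g_{im}:
∇_y g_{yy} = (0) - (3) - (3) = -6 ≠ 0
So the connection is not metric compatible (it is not the Levi-Civita connection).
No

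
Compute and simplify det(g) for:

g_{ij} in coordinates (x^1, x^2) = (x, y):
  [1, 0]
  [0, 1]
For a 2×2 metric: det(g) = g_{11}·g_{22} - g_{12}·g_{21}
= (1)·(1) - (0)·(0)
= 1 - 0
det(g) = 1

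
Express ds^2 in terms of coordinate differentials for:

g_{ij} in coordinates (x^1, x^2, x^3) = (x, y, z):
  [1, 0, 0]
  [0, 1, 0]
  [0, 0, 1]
ds^2 = g_{ij} dx^i dx^j; only the non-zero components contribute.
ds^2 = dx^2 + dy^2 + dz^2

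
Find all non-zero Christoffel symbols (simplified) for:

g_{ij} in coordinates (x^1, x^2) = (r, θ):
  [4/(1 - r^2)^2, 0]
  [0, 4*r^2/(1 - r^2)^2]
Using Γ^k_{ij} = (1/2) g^{km} (∂_i g_{mj} + ∂_j g_{mi} - ∂_m g_{ij}); the metric is diagonal, so only the m = k term contributes.
Non-zero symbols (using the symmetry Γ^k_{ij} = Γ^k_{ji}):
Γ^r_{r r} = (1/2) g^{rr} (∂_r g_{rr} + ∂_r g_{rr} - ∂_r g_{rr}) = (1/2)((1 - r^2)^2/4)((16*r/(1 - r^2)^3) + (16*r/(1 - r^2)^3) - (16*r/(1 - r^2)^3)) = 2*r/(1 - r^2)
Γ^r_{θ θ} = (1/2) g^{rr} (∂_θ g_{rθ} + ∂_θ g_{rθ} - ∂_r g_{θθ}) = (1/2)((1 - r^2)^2/4)((0) + (0) - (-8*(r^3 + r)/(r^2 - 1)^3)) = (r^3 + r)/(r^2 - 1)
Γ^θ_{r θ} = (1/2) g^{θθ} (∂_r g_{θθ} + ∂_θ g_{θr} - ∂_θ g_{rθ}) = (1/2)((1 - r^2)^2/(4*r^2))((-8*(r^3 + r)/(r^2 - 1)^3) + (0) - (0)) = (-r^2 - 1)/(r^3 - r)
All other Christoffel symbols are zero.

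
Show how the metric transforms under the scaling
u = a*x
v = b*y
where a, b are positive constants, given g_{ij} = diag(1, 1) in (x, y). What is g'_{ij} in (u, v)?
Invert the transformation: x = u/a, y = v/b
g'_{ij} = (∂x^k/∂x'^i)(∂x^l/∂x'^j) g_{kl}; with g_{kl} = δ_{kl} this is Σ_k (∂x^k/∂x'^i)(∂x^k/∂x'^j).
Jacobian: ∂x/∂u = 1/a, ∂x/∂v = 0, ∂y/∂u = 0, ∂y/∂v = 1/b
g'_{uu} = (1/a)(1/a) + (0)(0) = 1/a^2
g'_{uv} = (1/a)(0) + (0)(1/b) = 0
g'_{vv} = (0)(0) + (1/b)(1/b) = 1/b^2
g'_{ij} = diag(1/a^2, 1/b^2)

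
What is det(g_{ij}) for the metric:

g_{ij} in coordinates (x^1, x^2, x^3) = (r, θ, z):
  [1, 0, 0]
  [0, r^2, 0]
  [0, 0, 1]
Diagonal metric: det(g) = g_{11}·g_{22}·g_{33}
= (1)·(r^2)·(1)
det(g) = r^2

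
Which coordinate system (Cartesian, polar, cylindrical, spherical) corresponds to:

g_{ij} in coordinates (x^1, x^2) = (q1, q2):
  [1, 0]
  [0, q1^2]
The line element ds^2 = dq1^2 + q1^2 dq2^2 is dr^2 + r^2 dθ^2 with q1 = r, q2 = θ.
polar coordinates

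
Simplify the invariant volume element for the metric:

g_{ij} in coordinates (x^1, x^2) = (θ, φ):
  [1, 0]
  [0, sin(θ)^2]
det(g) = sin(θ)^2
√|det(g)| = sin(θ) (taking 0 < θ < π so that |sin(θ)| = sin(θ))
Volume element: dV = sin(θ) dθ dφ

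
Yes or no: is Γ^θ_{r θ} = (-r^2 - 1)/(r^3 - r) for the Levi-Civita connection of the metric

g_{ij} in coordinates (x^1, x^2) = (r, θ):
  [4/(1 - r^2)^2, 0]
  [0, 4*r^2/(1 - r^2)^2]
Γ^θ_{r θ} = (1/2) g^{θθ} (∂_r g_{θθ} + ∂_θ g_{θr} - ∂_θ g_{rθ}) = (1/2)((1 - r^2)^2/(4*r^2))((-8*(r^3 + r)/(r^2 - 1)^3) + (0) - (0)) = (-r^2 - 1)/(r^3 - r)
This equals the proposed value (-r^2 - 1)/(r^3 - r).
Yes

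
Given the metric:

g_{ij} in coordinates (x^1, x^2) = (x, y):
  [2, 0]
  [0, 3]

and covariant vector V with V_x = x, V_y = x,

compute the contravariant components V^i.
Inverse metric (diagonal): g^{xx} = 1/2, g^{yy} = 1/3
V^i = g^{ij} V_j:
V^x = (1/2)(x) + (0)(x) = x/2
V^y = (0)(x) + (1/3)(x) = x/3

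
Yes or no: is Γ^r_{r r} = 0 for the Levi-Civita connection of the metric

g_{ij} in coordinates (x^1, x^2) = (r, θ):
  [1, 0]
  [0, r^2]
Γ^r_{r r} = (1/2) g^{rr} (∂_r g_{rr} + ∂_r g_{rr} - ∂_r g_{rr}) = (1/2)(1)((0) + (0) - (0)) = 0
This equals the proposed value 0.
Yes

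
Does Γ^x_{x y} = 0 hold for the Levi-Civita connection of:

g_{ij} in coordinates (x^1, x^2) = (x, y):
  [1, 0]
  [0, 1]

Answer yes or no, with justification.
Γ^x_{x y} = (1/2) g^{xx} (∂_x g_{xy} + ∂_y g_{xx} - ∂_x g_{xy}) = (1/2)(1)((0) + (0) - (0)) = 0
This equals the proposed value 0.
Yes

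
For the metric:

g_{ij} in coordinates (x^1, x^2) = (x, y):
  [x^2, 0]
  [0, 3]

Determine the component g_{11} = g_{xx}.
With x^1 = x, x^2 = y, g_{11} = g_{xx} is the row-1, column-1 entry of the matrix.
g_{11} = x^2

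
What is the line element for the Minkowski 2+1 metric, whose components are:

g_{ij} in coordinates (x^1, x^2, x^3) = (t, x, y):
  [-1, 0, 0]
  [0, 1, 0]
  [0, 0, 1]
ds^2 = g_{ij} dx^i dx^j; only the non-zero components contribute.
ds^2 = -dt^2 + dx^2 + dy^2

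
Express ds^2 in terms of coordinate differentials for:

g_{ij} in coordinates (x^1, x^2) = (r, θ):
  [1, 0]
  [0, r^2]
ds^2 = g_{ij} dx^i dx^j; only the non-zero components contribute.
ds^2 = dr^2 + r^2 dθ^2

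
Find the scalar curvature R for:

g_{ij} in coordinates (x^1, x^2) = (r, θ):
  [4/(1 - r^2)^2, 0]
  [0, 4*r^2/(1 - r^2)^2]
Non-zero Christoffel symbols (Γ^k_{ij} = Γ^k_{ji}):
Γ^r_{r r} = 2*r/(1 - r^2)
Γ^r_{θ θ} = (r^3 + r)/(r^2 - 1)
Γ^θ_{r θ} = (-r^2 - 1)/(r^3 - r)
Ricci tensor (R_{ij} = R^k_{ikj}): R_{rr} = -4/(r^2 - 1)^2, R_{rθ} = 0, R_{θθ} = -4*r^2/(r^2 - 1)^2
Inverse metric: g^{rr} = (1 - r^2)^2/4, g^{θθ} = (1 - r^2)^2/(4*r^2)
R = g^{ij} R_{ij} = ((1 - r^2)^2/4)(-4/(r^2 - 1)^2) + ((1 - r^2)^2/(4*r^2))(-4*r^2/(r^2 - 1)^2) = -2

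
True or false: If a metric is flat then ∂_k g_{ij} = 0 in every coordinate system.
Flatness means R^i_{jkl} = 0; the components can still vary, e.g. the flat plane in polar coordinates has g_{θθ} = r^2.
False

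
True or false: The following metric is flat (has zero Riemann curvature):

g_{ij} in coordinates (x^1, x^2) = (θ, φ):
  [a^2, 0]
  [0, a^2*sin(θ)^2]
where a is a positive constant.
Non-zero Christoffel symbols:
Γ^θ_{φ φ} = -sin(2*θ)/2
Γ^φ_{θ φ} = 1/tan(θ)
Ricci tensor: R_{θθ} = 1, R_{θφ} = 0, R_{φφ} = sin(θ)^2
The Ricci tensor is non-zero, so the Riemann tensor is non-zero: not flat.
False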